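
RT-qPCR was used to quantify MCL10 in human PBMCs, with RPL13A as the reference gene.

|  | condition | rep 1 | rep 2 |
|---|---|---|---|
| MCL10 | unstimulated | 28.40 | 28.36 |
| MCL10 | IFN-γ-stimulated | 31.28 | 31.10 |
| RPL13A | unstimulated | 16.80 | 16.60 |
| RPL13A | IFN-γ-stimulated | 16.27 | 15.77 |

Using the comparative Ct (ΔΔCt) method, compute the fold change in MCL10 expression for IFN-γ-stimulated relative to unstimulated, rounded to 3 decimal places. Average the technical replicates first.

0.089

Mean Ct: MCL10 unstimulated 28.380; MCL10 IFN-γ-stimulated 31.190; RPL13A unstimulated 16.700; RPL13A IFN-γ-stimulated 16.020
ΔCt(unstimulated) = 28.380 − 16.700 = 11.680
ΔCt(IFN-γ-stimulated) = 31.190 − 16.020 = 15.170
ΔΔCt = 15.170 − 11.680 = 3.490
Fold change = 2^(−3.490) = 0.0890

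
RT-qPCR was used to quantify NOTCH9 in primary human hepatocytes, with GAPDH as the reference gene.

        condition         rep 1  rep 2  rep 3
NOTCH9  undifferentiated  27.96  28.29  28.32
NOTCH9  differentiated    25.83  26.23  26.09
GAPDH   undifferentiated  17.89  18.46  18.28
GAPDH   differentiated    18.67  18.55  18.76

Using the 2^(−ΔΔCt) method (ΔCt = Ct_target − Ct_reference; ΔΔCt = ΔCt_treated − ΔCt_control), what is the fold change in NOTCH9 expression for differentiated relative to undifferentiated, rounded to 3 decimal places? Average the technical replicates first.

6.021

Mean Ct: NOTCH9 undifferentiated 28.190; NOTCH9 differentiated 26.050; GAPDH undifferentiated 18.210; GAPDH differentiated 18.660
ΔCt(undifferentiated) = 28.190 − 18.210 = 9.980
ΔCt(differentiated) = 26.050 − 18.660 = 7.390
ΔΔCt = 7.390 − 9.980 = -2.590
Fold change = 2^(−(-2.590)) = 2^2.590 = 6.0210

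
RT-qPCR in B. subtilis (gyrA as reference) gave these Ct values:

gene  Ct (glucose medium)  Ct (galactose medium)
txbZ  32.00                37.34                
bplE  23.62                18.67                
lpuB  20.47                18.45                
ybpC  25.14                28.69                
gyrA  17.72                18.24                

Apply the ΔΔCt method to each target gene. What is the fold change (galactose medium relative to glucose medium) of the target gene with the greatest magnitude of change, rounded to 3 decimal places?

txbZ: ΔΔCt = (37.34−18.24) − (32.00−17.72) = 19.10 − 14.28 = 4.82; fold change = 2^-4.82 = 0.035
bplE: ΔΔCt = (18.67−18.24) − (23.62−17.72) = 0.43 − 5.90 = -5.47; fold change = 2^5.47 = 44.324
lpuB: ΔΔCt = (18.45−18.24) − (20.47−17.72) = 0.21 − 2.75 = -2.54; fold change = 2^2.54 = 5.816
ybpC: ΔΔCt = (28.69−18.24) − (25.14−17.72) = 10.45 − 7.42 = 3.03; fold change = 2^-3.03 = 0.122
bplE has the largest |ΔΔCt| = 5.47.

44.324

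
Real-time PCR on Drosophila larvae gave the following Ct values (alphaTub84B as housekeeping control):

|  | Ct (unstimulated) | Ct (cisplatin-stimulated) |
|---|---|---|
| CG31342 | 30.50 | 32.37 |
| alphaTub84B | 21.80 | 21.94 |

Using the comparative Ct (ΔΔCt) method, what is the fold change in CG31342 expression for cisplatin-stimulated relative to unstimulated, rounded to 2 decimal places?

ΔCt(unstimulated) = 30.500 − 21.800 = 8.700
ΔCt(cisplatin-stimulated) = 32.370 − 21.940 = 10.430
ΔΔCt = 10.430 − 8.700 = 1.730
Fold change = 2^(−1.730) = 0.301

0.30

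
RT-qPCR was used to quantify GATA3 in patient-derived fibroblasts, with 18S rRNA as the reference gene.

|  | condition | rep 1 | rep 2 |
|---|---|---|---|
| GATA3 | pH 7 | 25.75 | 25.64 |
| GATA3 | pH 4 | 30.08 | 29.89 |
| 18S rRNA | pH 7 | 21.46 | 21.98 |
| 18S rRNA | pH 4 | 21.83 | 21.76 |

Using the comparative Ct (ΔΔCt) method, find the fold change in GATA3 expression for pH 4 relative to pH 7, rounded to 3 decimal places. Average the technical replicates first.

Mean Ct: GATA3 pH 7 25.695; GATA3 pH 4 29.985; 18S rRNA pH 7 21.720; 18S rRNA pH 4 21.795
ΔCt(pH 7) = 25.695 − 21.720 = 3.975
ΔCt(pH 4) = 29.985 − 21.795 = 8.190
ΔΔCt = 8.190 − 3.975 = 4.215
Fold change = 2^(−4.215) = 0.0538

0.054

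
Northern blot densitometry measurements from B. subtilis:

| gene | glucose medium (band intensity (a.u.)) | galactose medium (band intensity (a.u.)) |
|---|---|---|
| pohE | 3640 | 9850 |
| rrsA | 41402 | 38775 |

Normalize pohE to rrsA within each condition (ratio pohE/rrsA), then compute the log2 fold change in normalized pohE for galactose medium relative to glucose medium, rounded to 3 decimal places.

pohE/rrsA (glucose medium) = 3640 / 41402 = 0.087918
pohE/rrsA (galactose medium) = 9850 / 38775 = 0.25403
Fold change = 0.25403 / 0.087918 = 2.8894
log2(2.8894) = 1.5308

1.531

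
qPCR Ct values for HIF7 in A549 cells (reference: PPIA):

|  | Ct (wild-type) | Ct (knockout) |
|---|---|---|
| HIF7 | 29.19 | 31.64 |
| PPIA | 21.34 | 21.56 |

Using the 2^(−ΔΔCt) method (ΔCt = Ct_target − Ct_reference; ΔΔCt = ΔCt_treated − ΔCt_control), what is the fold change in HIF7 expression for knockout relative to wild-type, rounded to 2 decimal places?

0.21

ΔCt(wild-type) = 29.190 − 21.340 = 7.850
ΔCt(knockout) = 31.640 − 21.560 = 10.080
ΔΔCt = 10.080 − 7.850 = 2.230
Fold change = 2^(−2.230) = 0.213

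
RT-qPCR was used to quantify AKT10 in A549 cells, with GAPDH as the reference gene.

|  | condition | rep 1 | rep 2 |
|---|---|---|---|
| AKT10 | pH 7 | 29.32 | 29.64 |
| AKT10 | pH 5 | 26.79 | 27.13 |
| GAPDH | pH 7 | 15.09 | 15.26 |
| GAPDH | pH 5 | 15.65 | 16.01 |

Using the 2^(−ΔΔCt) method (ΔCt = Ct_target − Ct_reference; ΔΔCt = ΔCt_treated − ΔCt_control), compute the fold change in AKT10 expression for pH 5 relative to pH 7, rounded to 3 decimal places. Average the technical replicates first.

Mean Ct: AKT10 pH 7 29.480; AKT10 pH 5 26.960; GAPDH pH 7 15.175; GAPDH pH 5 15.830
ΔCt(pH 7) = 29.480 − 15.175 = 14.305
ΔCt(pH 5) = 26.960 − 15.830 = 11.130
ΔΔCt = 11.130 − 14.305 = -3.175
Fold change = 2^(−(-3.175)) = 2^3.175 = 9.0317

9.032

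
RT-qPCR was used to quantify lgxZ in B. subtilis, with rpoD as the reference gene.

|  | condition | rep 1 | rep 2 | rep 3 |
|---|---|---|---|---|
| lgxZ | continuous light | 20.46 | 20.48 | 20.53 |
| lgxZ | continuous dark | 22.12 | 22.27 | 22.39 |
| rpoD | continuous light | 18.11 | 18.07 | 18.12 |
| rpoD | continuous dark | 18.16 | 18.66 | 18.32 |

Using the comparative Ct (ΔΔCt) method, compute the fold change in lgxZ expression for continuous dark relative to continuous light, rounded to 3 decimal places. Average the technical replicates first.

Mean Ct: lgxZ continuous light 20.490; lgxZ continuous dark 22.260; rpoD continuous light 18.100; rpoD continuous dark 18.380
ΔCt(continuous light) = 20.490 − 18.100 = 2.390
ΔCt(continuous dark) = 22.260 − 18.380 = 3.880
ΔΔCt = 3.880 − 2.390 = 1.490
Fold change = 2^(−1.490) = 0.3560

0.356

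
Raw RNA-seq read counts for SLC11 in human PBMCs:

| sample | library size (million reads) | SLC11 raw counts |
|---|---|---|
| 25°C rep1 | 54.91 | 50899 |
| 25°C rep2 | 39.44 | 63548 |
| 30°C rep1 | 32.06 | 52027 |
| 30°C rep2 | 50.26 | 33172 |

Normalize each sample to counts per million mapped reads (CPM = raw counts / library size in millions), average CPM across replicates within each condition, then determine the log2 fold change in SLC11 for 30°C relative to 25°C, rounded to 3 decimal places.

CPM(25°C rep1) = 50899 / 54.91 = 926.9532
CPM(25°C rep2) = 63548 / 39.44 = 1611.2576
CPM(30°C rep1) = 52027 / 32.06 = 1622.8010
CPM(30°C rep2) = 33172 / 50.26 = 660.0080
mean CPM(25°C) = 1269.1054; mean CPM(30°C) = 1141.4045
Fold change = 1141.4045 / 1269.1054 = 0.89938
log2(0.89938) = -0.1530

-0.153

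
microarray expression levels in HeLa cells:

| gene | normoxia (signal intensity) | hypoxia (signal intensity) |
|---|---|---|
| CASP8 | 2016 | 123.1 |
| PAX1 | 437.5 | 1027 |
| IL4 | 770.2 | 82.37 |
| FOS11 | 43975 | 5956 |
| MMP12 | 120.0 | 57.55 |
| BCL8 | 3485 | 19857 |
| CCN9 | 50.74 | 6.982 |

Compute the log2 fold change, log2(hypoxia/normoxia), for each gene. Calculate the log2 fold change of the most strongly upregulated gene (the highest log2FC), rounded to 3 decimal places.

2.510

log2(123.1/2016) = -4.034  (CASP8)
log2(1027/437.5) = 1.231  (PAX1)
log2(82.37/770.2) = -3.225  (IL4)
log2(5956/43975) = -2.884  (FOS11)
log2(57.55/120.0) = -1.060  (MMP12)
log2(19857/3485) = 2.510  (BCL8)
log2(6.982/50.74) = -2.861  (CCN9)
BCL8 is most strongly upregulated.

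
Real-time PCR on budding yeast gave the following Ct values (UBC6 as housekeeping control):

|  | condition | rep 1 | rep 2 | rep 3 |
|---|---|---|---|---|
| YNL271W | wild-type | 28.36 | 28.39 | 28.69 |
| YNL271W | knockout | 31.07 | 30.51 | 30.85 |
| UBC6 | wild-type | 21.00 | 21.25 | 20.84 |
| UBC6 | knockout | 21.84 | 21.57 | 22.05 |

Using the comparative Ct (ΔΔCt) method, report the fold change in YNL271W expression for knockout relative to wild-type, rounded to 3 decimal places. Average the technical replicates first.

Mean Ct: YNL271W wild-type 28.480; YNL271W knockout 30.810; UBC6 wild-type 21.030; UBC6 knockout 21.820
ΔCt(wild-type) = 28.480 − 21.030 = 7.450
ΔCt(knockout) = 30.810 − 21.820 = 8.990
ΔΔCt = 8.990 − 7.450 = 1.540
Fold change = 2^(−1.540) = 0.3439

0.344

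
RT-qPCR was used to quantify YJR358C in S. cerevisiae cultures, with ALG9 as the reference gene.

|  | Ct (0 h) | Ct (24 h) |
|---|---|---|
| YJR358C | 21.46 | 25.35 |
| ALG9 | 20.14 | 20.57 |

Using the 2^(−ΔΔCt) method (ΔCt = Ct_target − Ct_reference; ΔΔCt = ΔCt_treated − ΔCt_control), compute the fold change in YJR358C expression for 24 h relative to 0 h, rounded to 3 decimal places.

ΔCt(0 h) = 21.460 − 20.140 = 1.320
ΔCt(24 h) = 25.350 − 20.570 = 4.780
ΔΔCt = 4.780 − 1.320 = 3.460
Fold change = 2^(−3.460) = 0.0909

0.091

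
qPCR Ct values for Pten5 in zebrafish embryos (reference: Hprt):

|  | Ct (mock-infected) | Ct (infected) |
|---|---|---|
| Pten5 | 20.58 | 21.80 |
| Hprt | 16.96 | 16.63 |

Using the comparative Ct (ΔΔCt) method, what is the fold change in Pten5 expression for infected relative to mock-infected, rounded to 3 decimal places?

0.342

ΔCt(mock-infected) = 20.580 − 16.960 = 3.620
ΔCt(infected) = 21.800 − 16.630 = 5.170
ΔΔCt = 5.170 − 3.620 = 1.550
Fold change = 2^(−1.550) = 0.3415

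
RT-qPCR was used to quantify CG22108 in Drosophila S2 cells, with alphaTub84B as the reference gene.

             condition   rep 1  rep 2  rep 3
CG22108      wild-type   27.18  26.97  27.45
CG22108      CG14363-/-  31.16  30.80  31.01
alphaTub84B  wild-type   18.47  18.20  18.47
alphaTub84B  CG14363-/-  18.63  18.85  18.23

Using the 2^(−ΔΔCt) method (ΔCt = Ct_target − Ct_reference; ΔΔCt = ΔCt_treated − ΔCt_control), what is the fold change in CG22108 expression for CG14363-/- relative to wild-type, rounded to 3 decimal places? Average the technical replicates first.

0.082

Mean Ct: CG22108 wild-type 27.200; CG22108 CG14363-/- 30.990; alphaTub84B wild-type 18.380; alphaTub84B CG14363-/- 18.570
ΔCt(wild-type) = 27.200 − 18.380 = 8.820
ΔCt(CG14363-/-) = 30.990 − 18.570 = 12.420
ΔΔCt = 12.420 − 8.820 = 3.600
Fold change = 2^(−3.600) = 0.0825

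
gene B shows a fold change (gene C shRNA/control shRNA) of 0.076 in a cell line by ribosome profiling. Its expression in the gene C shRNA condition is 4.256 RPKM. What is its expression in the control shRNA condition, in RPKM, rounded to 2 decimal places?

control shRNA expression = 4.256 / 0.076 = 56.00

56.00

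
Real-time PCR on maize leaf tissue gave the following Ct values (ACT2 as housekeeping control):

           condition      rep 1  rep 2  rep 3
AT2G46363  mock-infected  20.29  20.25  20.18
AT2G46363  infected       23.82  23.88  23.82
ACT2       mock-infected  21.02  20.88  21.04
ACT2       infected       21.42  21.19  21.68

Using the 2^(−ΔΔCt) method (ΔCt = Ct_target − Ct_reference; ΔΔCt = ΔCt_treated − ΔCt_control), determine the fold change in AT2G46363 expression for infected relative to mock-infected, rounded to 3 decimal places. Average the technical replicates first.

Mean Ct: AT2G46363 mock-infected 20.240; AT2G46363 infected 23.840; ACT2 mock-infected 20.980; ACT2 infected 21.430
ΔCt(mock-infected) = 20.240 − 20.980 = -0.740
ΔCt(infected) = 23.840 − 21.430 = 2.410
ΔΔCt = 2.410 − (-0.740) = 3.150
Fold change = 2^(−3.150) = 0.1127

0.113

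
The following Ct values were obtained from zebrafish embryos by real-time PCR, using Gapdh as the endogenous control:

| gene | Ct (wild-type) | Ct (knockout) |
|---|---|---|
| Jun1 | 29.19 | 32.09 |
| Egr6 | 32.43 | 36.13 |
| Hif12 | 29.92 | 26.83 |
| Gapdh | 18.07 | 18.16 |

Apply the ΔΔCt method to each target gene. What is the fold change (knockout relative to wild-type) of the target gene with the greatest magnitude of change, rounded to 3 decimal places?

Jun1: ΔΔCt = (32.09−18.16) − (29.19−18.07) = 13.93 − 11.12 = 2.81; fold change = 2^-2.81 = 0.143
Egr6: ΔΔCt = (36.13−18.16) − (32.43−18.07) = 17.97 − 14.36 = 3.61; fold change = 2^-3.61 = 0.082
Hif12: ΔΔCt = (26.83−18.16) − (29.92−18.07) = 8.67 − 11.85 = -3.18; fold change = 2^3.18 = 9.063
Egr6 has the largest |ΔΔCt| = 3.61.

0.082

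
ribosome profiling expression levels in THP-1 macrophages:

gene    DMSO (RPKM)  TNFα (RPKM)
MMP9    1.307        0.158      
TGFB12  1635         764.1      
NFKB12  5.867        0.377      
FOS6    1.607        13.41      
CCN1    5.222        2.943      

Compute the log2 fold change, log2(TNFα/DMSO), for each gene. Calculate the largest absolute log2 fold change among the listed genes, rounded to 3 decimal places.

log2(0.158/1.307) = -3.048  (MMP9)
log2(764.1/1635) = -1.097  (TGFB12)
log2(0.377/5.867) = -3.960  (NFKB12)
log2(13.41/1.607) = 3.061  (FOS6)
log2(2.943/5.222) = -0.827  (CCN1)
The largest magnitude belongs to NFKB12.

3.960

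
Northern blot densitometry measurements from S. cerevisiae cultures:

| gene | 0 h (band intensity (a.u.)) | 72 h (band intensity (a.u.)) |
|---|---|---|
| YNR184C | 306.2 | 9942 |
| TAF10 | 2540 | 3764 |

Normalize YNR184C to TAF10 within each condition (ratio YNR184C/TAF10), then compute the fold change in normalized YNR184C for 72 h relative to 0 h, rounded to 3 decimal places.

YNR184C/TAF10 (0 h) = 306.2 / 2540 = 0.12055
YNR184C/TAF10 (72 h) = 9942 / 3764 = 2.6413
Fold change = 2.6413 / 0.12055 = 21.9105

21.911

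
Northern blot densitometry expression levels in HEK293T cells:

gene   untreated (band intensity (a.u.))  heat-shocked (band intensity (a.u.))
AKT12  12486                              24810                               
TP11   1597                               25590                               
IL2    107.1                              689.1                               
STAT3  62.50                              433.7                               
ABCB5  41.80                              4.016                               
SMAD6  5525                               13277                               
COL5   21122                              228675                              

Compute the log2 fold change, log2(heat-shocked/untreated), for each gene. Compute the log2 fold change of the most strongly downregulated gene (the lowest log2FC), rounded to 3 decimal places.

log2(24810/12486) = 0.991  (AKT12)
log2(25590/1597) = 4.002  (TP11)
log2(689.1/107.1) = 2.686  (IL2)
log2(433.7/62.50) = 2.795  (STAT3)
log2(4.016/41.80) = -3.380  (ABCB5)
log2(13277/5525) = 1.265  (SMAD6)
log2(228675/21122) = 3.436  (COL5)
ABCB5 is most strongly downregulated.

-3.380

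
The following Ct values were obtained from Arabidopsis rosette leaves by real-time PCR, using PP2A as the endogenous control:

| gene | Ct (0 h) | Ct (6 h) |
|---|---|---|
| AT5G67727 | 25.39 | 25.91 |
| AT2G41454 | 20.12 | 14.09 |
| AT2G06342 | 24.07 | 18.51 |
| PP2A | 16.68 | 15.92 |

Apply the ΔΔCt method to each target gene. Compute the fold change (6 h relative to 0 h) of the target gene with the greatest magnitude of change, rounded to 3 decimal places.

AT5G67727: ΔΔCt = (25.91−15.92) − (25.39−16.68) = 9.99 − 8.71 = 1.28; fold change = 2^-1.28 = 0.412
AT2G41454: ΔΔCt = (14.09−15.92) − (20.12−16.68) = -1.83 − 3.44 = -5.27; fold change = 2^5.27 = 38.586
AT2G06342: ΔΔCt = (18.51−15.92) − (24.07−16.68) = 2.59 − 7.39 = -4.80; fold change = 2^4.80 = 27.858
AT2G41454 has the largest |ΔΔCt| = 5.27.

38.586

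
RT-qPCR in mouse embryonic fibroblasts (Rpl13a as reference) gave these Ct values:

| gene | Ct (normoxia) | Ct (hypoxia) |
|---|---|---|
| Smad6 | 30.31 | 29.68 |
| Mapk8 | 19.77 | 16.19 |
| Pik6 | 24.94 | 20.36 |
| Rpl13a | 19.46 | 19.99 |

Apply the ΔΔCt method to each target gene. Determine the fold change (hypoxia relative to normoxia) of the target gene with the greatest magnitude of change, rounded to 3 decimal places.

34.535

Smad6: ΔΔCt = (29.68−19.99) − (30.31−19.46) = 9.69 − 10.85 = -1.16; fold change = 2^1.16 = 2.235
Mapk8: ΔΔCt = (16.19−19.99) − (19.77−19.46) = -3.80 − 0.31 = -4.11; fold change = 2^4.11 = 17.268
Pik6: ΔΔCt = (20.36−19.99) − (24.94−19.46) = 0.37 − 5.48 = -5.11; fold change = 2^5.11 = 34.535
Pik6 has the largest |ΔΔCt| = 5.11.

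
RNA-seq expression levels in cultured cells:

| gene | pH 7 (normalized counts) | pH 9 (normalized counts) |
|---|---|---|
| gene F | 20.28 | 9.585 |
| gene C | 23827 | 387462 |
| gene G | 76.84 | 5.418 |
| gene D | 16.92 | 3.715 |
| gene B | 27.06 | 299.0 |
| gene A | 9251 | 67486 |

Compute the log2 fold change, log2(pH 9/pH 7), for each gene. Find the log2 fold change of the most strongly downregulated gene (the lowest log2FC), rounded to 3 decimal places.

log2(9.585/20.28) = -1.081  (gene F)
log2(387462/23827) = 4.023  (gene C)
log2(5.418/76.84) = -3.826  (gene G)
log2(3.715/16.92) = -2.187  (gene D)
log2(299.0/27.06) = 3.466  (gene B)
log2(67486/9251) = 2.867  (gene A)
gene G is most strongly downregulated.

-3.826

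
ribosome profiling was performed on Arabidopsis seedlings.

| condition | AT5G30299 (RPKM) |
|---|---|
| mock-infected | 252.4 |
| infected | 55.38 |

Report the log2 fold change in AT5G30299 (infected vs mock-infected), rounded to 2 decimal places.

-2.19

Fold change = 55.38 / 252.4 = 0.2194
log2(0.2194) = -2.188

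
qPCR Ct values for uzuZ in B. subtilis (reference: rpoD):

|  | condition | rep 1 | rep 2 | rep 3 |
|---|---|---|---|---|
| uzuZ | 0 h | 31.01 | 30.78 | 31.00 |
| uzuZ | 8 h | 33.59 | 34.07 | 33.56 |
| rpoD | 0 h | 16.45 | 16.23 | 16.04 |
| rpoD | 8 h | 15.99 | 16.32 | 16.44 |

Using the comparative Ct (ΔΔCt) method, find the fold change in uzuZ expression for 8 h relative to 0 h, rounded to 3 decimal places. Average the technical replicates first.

Mean Ct: uzuZ 0 h 30.930; uzuZ 8 h 33.740; rpoD 0 h 16.240; rpoD 8 h 16.250
ΔCt(0 h) = 30.930 − 16.240 = 14.690
ΔCt(8 h) = 33.740 − 16.250 = 17.490
ΔΔCt = 17.490 − 14.690 = 2.800
Fold change = 2^(−2.800) = 0.1436

0.144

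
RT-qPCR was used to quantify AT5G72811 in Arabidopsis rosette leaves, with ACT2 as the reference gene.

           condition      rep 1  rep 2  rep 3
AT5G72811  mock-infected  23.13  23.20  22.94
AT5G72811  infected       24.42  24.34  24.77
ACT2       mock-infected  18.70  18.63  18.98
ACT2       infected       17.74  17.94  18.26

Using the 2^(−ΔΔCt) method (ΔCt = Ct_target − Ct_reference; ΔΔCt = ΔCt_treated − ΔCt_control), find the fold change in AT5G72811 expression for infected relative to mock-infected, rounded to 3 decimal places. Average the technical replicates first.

0.216

Mean Ct: AT5G72811 mock-infected 23.090; AT5G72811 infected 24.510; ACT2 mock-infected 18.770; ACT2 infected 17.980
ΔCt(mock-infected) = 23.090 − 18.770 = 4.320
ΔCt(infected) = 24.510 − 17.980 = 6.530
ΔΔCt = 6.530 − 4.320 = 2.210
Fold change = 2^(−2.210) = 0.2161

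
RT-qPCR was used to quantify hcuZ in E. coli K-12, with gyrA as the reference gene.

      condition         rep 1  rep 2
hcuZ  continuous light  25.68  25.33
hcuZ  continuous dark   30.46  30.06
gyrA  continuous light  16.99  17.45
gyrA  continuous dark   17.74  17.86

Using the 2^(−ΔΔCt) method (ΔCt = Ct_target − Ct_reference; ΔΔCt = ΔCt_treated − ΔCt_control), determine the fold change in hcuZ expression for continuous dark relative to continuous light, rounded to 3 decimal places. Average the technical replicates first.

Mean Ct: hcuZ continuous light 25.505; hcuZ continuous dark 30.260; gyrA continuous light 17.220; gyrA continuous dark 17.800
ΔCt(continuous light) = 25.505 − 17.220 = 8.285
ΔCt(continuous dark) = 30.260 − 17.800 = 12.460
ΔΔCt = 12.460 − 8.285 = 4.175
Fold change = 2^(−4.175) = 0.0554

0.055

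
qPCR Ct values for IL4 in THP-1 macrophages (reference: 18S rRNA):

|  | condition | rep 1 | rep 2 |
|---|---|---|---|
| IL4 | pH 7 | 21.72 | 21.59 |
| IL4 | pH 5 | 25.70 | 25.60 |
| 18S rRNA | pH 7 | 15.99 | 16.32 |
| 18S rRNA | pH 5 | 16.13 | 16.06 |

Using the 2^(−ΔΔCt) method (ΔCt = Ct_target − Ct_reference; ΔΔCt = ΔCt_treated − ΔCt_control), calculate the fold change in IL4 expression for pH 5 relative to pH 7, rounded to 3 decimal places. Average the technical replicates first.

0.060

Mean Ct: IL4 pH 7 21.655; IL4 pH 5 25.650; 18S rRNA pH 7 16.155; 18S rRNA pH 5 16.095
ΔCt(pH 7) = 21.655 − 16.155 = 5.500
ΔCt(pH 5) = 25.650 − 16.095 = 9.555
ΔΔCt = 9.555 − 5.500 = 4.055
Fold change = 2^(−4.055) = 0.0602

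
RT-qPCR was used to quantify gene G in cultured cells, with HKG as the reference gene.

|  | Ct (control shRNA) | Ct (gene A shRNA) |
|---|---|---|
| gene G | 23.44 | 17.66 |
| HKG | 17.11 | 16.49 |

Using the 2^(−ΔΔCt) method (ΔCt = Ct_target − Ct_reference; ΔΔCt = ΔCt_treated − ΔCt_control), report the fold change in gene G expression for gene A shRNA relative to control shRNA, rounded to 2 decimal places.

35.75

ΔCt(control shRNA) = 23.440 − 17.110 = 6.330
ΔCt(gene A shRNA) = 17.660 − 16.490 = 1.170
ΔΔCt = 1.170 − 6.330 = -5.160
Fold change = 2^(−(-5.160)) = 2^5.160 = 35.753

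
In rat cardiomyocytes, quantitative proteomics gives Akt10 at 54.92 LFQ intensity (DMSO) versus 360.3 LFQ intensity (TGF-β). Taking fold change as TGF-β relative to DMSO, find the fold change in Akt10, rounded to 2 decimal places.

Fold change = 360.3 / 54.92 = 6.560
Akt10 is upregulated.

6.56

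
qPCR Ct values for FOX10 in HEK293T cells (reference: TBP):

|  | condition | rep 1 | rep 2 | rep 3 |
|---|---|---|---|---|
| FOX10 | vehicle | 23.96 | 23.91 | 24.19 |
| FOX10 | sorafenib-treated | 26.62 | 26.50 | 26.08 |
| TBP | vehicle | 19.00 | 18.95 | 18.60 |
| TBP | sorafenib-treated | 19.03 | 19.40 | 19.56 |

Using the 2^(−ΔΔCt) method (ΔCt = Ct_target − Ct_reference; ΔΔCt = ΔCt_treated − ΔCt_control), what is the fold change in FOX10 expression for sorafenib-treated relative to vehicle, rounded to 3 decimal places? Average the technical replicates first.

Mean Ct: FOX10 vehicle 24.020; FOX10 sorafenib-treated 26.400; TBP vehicle 18.850; TBP sorafenib-treated 19.330
ΔCt(vehicle) = 24.020 − 18.850 = 5.170
ΔCt(sorafenib-treated) = 26.400 − 19.330 = 7.070
ΔΔCt = 7.070 − 5.170 = 1.900
Fold change = 2^(−1.900) = 0.2679

0.268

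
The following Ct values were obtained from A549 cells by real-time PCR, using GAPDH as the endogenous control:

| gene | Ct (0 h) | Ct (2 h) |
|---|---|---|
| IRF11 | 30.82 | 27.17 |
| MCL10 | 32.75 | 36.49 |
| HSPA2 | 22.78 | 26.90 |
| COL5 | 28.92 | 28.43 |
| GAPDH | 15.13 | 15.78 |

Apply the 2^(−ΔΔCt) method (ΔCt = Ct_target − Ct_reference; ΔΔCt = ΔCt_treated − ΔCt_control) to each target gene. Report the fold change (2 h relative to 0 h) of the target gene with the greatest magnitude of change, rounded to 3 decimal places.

IRF11: ΔΔCt = (27.17−15.78) − (30.82−15.13) = 11.39 − 15.69 = -4.30; fold change = 2^4.30 = 19.698
MCL10: ΔΔCt = (36.49−15.78) − (32.75−15.13) = 20.71 − 17.62 = 3.09; fold change = 2^-3.09 = 0.117
HSPA2: ΔΔCt = (26.90−15.78) − (22.78−15.13) = 11.12 − 7.65 = 3.47; fold change = 2^-3.47 = 0.090
COL5: ΔΔCt = (28.43−15.78) − (28.92−15.13) = 12.65 − 13.79 = -1.14; fold change = 2^1.14 = 2.204
IRF11 has the largest |ΔΔCt| = 4.30.

19.698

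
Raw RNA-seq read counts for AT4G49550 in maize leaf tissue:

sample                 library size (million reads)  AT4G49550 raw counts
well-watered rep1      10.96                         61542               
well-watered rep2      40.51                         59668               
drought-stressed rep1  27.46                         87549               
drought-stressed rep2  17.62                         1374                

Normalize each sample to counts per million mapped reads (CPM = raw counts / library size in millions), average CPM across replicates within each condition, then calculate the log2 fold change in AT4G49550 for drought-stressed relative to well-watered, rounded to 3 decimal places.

-1.118

CPM(well-watered rep1) = 61542 / 10.96 = 5615.1460
CPM(well-watered rep2) = 59668 / 40.51 = 1472.9203
CPM(drought-stressed rep1) = 87549 / 27.46 = 3188.2374
CPM(drought-stressed rep2) = 1374 / 17.62 = 77.9796
mean CPM(well-watered) = 3544.0331; mean CPM(drought-stressed) = 1633.1085
Fold change = 1633.1085 / 3544.0331 = 0.46081
log2(0.46081) = -1.1178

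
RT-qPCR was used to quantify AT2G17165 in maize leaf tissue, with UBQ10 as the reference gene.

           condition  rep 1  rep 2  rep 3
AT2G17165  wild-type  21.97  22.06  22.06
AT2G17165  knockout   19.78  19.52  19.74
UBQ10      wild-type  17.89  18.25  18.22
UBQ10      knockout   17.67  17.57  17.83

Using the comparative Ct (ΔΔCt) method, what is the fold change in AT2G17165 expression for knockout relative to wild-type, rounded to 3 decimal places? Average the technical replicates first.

Mean Ct: AT2G17165 wild-type 22.030; AT2G17165 knockout 19.680; UBQ10 wild-type 18.120; UBQ10 knockout 17.690
ΔCt(wild-type) = 22.030 − 18.120 = 3.910
ΔCt(knockout) = 19.680 − 17.690 = 1.990
ΔΔCt = 1.990 − 3.910 = -1.920
Fold change = 2^(−(-1.920)) = 2^1.920 = 3.7842

3.784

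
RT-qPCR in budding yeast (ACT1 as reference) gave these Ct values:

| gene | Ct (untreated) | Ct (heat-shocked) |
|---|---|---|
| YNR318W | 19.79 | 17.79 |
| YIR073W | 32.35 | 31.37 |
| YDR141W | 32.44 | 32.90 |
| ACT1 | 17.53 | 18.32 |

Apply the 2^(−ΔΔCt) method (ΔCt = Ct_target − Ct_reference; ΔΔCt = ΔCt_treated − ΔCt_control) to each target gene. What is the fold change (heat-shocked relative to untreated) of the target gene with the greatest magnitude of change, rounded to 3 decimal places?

YNR318W: ΔΔCt = (17.79−18.32) − (19.79−17.53) = -0.53 − 2.26 = -2.79; fold change = 2^2.79 = 6.916
YIR073W: ΔΔCt = (31.37−18.32) − (32.35−17.53) = 13.05 − 14.82 = -1.77; fold change = 2^1.77 = 3.411
YDR141W: ΔΔCt = (32.90−18.32) − (32.44−17.53) = 14.58 − 14.91 = -0.33; fold change = 2^0.33 = 1.257
YNR318W has the largest |ΔΔCt| = 2.79.

6.916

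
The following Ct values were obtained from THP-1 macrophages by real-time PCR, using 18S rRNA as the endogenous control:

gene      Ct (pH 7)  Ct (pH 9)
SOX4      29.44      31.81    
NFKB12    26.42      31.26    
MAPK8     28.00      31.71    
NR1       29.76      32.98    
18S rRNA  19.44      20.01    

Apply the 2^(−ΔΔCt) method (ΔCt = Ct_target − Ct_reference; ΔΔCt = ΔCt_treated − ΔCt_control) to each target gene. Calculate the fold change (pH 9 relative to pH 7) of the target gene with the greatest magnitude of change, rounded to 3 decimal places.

0.052

SOX4: ΔΔCt = (31.81−20.01) − (29.44−19.44) = 11.80 − 10.00 = 1.80; fold change = 2^-1.80 = 0.287
NFKB12: ΔΔCt = (31.26−20.01) − (26.42−19.44) = 11.25 − 6.98 = 4.27; fold change = 2^-4.27 = 0.052
MAPK8: ΔΔCt = (31.71−20.01) − (28.00−19.44) = 11.70 − 8.56 = 3.14; fold change = 2^-3.14 = 0.113
NR1: ΔΔCt = (32.98−20.01) − (29.76−19.44) = 12.97 − 10.32 = 2.65; fold change = 2^-2.65 = 0.159
NFKB12 has the largest |ΔΔCt| = 4.27.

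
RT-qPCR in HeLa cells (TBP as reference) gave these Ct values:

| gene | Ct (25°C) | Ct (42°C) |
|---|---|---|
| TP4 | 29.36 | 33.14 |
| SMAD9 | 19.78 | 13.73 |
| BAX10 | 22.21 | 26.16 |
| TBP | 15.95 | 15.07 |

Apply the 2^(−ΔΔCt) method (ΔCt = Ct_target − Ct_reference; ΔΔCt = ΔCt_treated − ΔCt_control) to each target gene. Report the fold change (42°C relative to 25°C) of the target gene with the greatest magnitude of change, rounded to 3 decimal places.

TP4: ΔΔCt = (33.14−15.07) − (29.36−15.95) = 18.07 − 13.41 = 4.66; fold change = 2^-4.66 = 0.040
SMAD9: ΔΔCt = (13.73−15.07) − (19.78−15.95) = -1.34 − 3.83 = -5.17; fold change = 2^5.17 = 36.002
BAX10: ΔΔCt = (26.16−15.07) − (22.21−15.95) = 11.09 − 6.26 = 4.83; fold change = 2^-4.83 = 0.035
SMAD9 has the largest |ΔΔCt| = 5.17.

36.002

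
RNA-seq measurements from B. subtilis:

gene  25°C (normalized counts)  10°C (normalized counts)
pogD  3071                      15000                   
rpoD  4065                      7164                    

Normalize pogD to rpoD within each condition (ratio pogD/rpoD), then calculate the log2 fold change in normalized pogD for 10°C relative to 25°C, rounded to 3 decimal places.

pogD/rpoD (25°C) = 3071 / 4065 = 0.75547
pogD/rpoD (10°C) = 15000 / 7164 = 2.0938
Fold change = 2.0938 / 0.75547 = 2.7715
log2(2.7715) = 1.4707

1.471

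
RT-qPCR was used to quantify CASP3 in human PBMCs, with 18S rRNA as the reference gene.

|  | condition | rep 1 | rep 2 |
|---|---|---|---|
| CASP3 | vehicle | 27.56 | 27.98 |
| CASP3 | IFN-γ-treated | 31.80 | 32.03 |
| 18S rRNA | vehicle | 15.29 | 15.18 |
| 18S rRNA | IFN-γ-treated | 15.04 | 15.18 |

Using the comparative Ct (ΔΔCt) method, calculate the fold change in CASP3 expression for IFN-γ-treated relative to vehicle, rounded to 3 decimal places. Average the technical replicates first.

Mean Ct: CASP3 vehicle 27.770; CASP3 IFN-γ-treated 31.915; 18S rRNA vehicle 15.235; 18S rRNA IFN-γ-treated 15.110
ΔCt(vehicle) = 27.770 − 15.235 = 12.535
ΔCt(IFN-γ-treated) = 31.915 − 15.110 = 16.805
ΔΔCt = 16.805 − 12.535 = 4.270
Fold change = 2^(−4.270) = 0.0518

0.052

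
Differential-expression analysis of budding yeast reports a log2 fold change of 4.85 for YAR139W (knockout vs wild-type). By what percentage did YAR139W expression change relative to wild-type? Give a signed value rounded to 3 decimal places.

2784.001%

Fold change = 2^(4.85) = 28.8400
Percent change = (FC − 1) × 100% = (28.8400 − 1) × 100 = 2784.001%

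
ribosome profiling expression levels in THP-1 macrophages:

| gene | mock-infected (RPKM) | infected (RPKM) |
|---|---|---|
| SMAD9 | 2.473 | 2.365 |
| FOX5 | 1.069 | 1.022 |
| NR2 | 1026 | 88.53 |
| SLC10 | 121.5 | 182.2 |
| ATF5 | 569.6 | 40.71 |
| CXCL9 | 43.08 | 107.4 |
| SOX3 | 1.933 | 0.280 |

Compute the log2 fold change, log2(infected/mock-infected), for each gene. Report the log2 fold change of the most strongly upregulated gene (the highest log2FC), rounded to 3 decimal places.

1.318

log2(2.365/2.473) = -0.064  (SMAD9)
log2(1.022/1.069) = -0.065  (FOX5)
log2(88.53/1026) = -3.535  (NR2)
log2(182.2/121.5) = 0.585  (SLC10)
log2(40.71/569.6) = -3.806  (ATF5)
log2(107.4/43.08) = 1.318  (CXCL9)
log2(0.280/1.933) = -2.787  (SOX3)
CXCL9 is most strongly upregulated.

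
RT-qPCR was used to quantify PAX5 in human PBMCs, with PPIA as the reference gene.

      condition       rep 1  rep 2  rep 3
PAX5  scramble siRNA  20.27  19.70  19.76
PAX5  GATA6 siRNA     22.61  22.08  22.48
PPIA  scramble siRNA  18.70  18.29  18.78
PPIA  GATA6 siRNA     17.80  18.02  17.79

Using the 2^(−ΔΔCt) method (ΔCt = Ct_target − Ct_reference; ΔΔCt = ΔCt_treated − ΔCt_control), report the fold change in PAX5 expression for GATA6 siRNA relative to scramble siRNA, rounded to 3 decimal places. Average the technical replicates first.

Mean Ct: PAX5 scramble siRNA 19.910; PAX5 GATA6 siRNA 22.390; PPIA scramble siRNA 18.590; PPIA GATA6 siRNA 17.870
ΔCt(scramble siRNA) = 19.910 − 18.590 = 1.320
ΔCt(GATA6 siRNA) = 22.390 − 17.870 = 4.520
ΔΔCt = 4.520 − 1.320 = 3.200
Fold change = 2^(−3.200) = 0.1088

0.109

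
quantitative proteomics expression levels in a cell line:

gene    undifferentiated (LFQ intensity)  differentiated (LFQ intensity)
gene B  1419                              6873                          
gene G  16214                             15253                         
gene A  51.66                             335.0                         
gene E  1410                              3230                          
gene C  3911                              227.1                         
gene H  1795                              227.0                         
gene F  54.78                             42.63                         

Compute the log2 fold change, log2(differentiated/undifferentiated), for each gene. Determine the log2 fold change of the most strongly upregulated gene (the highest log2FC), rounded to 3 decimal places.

2.697

log2(6873/1419) = 2.276  (gene B)
log2(15253/16214) = -0.088  (gene G)
log2(335.0/51.66) = 2.697  (gene A)
log2(3230/1410) = 1.196  (gene E)
log2(227.1/3911) = -4.106  (gene C)
log2(227.0/1795) = -2.983  (gene H)
log2(42.63/54.78) = -0.362  (gene F)
gene A is most strongly upregulated.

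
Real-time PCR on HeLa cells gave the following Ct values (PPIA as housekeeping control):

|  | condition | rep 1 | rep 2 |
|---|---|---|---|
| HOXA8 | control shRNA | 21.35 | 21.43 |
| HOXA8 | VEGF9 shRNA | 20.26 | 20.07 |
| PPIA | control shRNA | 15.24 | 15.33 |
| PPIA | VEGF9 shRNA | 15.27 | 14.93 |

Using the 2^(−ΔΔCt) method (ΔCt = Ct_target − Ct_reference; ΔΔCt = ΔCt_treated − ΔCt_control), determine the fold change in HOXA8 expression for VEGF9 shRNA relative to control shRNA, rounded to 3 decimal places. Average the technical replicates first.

2.056

Mean Ct: HOXA8 control shRNA 21.390; HOXA8 VEGF9 shRNA 20.165; PPIA control shRNA 15.285; PPIA VEGF9 shRNA 15.100
ΔCt(control shRNA) = 21.390 − 15.285 = 6.105
ΔCt(VEGF9 shRNA) = 20.165 − 15.100 = 5.065
ΔΔCt = 5.065 − 6.105 = -1.040
Fold change = 2^(−(-1.040)) = 2^1.040 = 2.0562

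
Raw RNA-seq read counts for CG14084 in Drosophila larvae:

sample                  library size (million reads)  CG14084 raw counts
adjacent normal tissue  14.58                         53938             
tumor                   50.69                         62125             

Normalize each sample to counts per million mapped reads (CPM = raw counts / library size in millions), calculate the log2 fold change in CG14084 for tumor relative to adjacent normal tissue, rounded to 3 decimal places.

CPM(adjacent normal tissue) = 53938 / 14.58 = 3699.4513
CPM(tumor) = 62125 / 50.69 = 1225.5869
Fold change = 1225.5869 / 3699.4513 = 0.33129
log2(0.33129) = -1.5938

-1.594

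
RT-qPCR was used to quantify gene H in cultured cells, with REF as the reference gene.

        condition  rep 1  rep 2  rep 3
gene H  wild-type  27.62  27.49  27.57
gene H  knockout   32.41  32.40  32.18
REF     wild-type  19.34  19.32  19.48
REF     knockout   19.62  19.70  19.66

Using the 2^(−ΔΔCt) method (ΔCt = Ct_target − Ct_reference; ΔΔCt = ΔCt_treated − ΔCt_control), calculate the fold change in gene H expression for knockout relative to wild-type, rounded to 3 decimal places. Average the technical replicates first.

Mean Ct: gene H wild-type 27.560; gene H knockout 32.330; REF wild-type 19.380; REF knockout 19.660
ΔCt(wild-type) = 27.560 − 19.380 = 8.180
ΔCt(knockout) = 32.330 − 19.660 = 12.670
ΔΔCt = 12.670 − 8.180 = 4.490
Fold change = 2^(−4.490) = 0.0445

0.045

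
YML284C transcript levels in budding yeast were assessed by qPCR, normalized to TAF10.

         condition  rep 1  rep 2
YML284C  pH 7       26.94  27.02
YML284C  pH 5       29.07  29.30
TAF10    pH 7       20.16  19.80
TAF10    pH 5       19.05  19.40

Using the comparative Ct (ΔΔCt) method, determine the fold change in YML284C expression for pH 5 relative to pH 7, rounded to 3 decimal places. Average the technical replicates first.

Mean Ct: YML284C pH 7 26.980; YML284C pH 5 29.185; TAF10 pH 7 19.980; TAF10 pH 5 19.225
ΔCt(pH 7) = 26.980 − 19.980 = 7.000
ΔCt(pH 5) = 29.185 − 19.225 = 9.960
ΔΔCt = 9.960 − 7.000 = 2.960
Fold change = 2^(−2.960) = 0.1285

0.129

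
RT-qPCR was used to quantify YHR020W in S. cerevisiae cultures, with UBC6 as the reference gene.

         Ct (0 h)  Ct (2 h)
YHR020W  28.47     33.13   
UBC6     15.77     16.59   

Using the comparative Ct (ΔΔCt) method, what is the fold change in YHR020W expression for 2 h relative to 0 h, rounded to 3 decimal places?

ΔCt(0 h) = 28.470 − 15.770 = 12.700
ΔCt(2 h) = 33.130 − 16.590 = 16.540
ΔΔCt = 16.540 − 12.700 = 3.840
Fold change = 2^(−3.840) = 0.0698

0.070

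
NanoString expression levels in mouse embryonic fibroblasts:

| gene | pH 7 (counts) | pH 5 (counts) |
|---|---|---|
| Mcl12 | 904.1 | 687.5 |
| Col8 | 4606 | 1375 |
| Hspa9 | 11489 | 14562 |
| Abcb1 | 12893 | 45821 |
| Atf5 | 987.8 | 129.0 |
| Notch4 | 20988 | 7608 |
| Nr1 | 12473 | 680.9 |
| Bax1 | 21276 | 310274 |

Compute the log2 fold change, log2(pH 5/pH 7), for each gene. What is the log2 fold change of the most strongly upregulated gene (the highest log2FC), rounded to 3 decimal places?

log2(687.5/904.1) = -0.395  (Mcl12)
log2(1375/4606) = -1.744  (Col8)
log2(14562/11489) = 0.342  (Hspa9)
log2(45821/12893) = 1.829  (Abcb1)
log2(129.0/987.8) = -2.937  (Atf5)
log2(7608/20988) = -1.464  (Notch4)
log2(680.9/12473) = -4.195  (Nr1)
log2(310274/21276) = 3.866  (Bax1)
Bax1 is most strongly upregulated.

3.866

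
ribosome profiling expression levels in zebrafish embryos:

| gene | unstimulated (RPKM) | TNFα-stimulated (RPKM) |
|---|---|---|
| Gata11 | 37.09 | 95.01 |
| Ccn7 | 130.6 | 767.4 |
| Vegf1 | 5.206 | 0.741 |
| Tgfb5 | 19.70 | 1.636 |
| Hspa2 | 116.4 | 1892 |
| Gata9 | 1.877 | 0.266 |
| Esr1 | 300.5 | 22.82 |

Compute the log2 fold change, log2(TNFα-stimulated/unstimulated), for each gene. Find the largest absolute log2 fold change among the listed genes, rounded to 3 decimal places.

log2(95.01/37.09) = 1.357  (Gata11)
log2(767.4/130.6) = 2.555  (Ccn7)
log2(0.741/5.206) = -2.813  (Vegf1)
log2(1.636/19.70) = -3.590  (Tgfb5)
log2(1892/116.4) = 4.023  (Hspa2)
log2(0.266/1.877) = -2.819  (Gata9)
log2(22.82/300.5) = -3.719  (Esr1)
The largest magnitude belongs to Hspa2.

4.023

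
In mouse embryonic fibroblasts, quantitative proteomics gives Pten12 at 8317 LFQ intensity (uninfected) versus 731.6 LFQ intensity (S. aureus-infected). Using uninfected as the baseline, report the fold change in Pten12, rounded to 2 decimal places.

Fold change = 731.6 / 8317 = 0.088
Pten12 is downregulated.

0.09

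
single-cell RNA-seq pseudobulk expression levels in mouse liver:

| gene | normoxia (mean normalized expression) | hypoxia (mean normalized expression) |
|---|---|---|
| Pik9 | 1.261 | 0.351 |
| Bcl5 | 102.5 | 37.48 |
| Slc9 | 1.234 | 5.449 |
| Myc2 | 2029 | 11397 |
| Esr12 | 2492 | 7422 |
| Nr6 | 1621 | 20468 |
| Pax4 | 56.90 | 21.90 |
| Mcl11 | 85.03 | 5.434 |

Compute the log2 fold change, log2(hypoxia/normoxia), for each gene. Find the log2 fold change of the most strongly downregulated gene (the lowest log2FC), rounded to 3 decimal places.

-3.968

log2(0.351/1.261) = -1.845  (Pik9)
log2(37.48/102.5) = -1.451  (Bcl5)
log2(5.449/1.234) = 2.143  (Slc9)
log2(11397/2029) = 2.490  (Myc2)
log2(7422/2492) = 1.575  (Esr12)
log2(20468/1621) = 3.658  (Nr6)
log2(21.90/56.90) = -1.377  (Pax4)
log2(5.434/85.03) = -3.968  (Mcl11)
Mcl11 is most strongly downregulated.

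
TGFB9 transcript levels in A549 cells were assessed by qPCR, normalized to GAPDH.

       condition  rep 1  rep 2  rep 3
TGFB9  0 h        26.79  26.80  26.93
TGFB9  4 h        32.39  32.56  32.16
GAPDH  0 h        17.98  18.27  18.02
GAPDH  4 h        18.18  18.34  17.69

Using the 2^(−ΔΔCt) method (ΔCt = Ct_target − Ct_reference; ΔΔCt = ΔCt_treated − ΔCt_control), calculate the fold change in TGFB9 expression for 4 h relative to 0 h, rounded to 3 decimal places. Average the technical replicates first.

0.021

Mean Ct: TGFB9 0 h 26.840; TGFB9 4 h 32.370; GAPDH 0 h 18.090; GAPDH 4 h 18.070
ΔCt(0 h) = 26.840 − 18.090 = 8.750
ΔCt(4 h) = 32.370 − 18.070 = 14.300
ΔΔCt = 14.300 − 8.750 = 5.550
Fold change = 2^(−5.550) = 0.0213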